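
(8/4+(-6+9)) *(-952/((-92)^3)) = 595/97336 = 0.01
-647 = -647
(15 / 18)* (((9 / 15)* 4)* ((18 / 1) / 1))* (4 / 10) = 72 / 5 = 14.40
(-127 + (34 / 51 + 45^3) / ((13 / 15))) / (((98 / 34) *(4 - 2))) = 892653 / 49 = 18217.41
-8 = -8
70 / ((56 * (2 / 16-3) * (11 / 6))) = -60 / 253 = -0.24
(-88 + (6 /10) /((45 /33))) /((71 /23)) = -28.36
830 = 830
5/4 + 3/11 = 67/44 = 1.52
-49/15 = -3.27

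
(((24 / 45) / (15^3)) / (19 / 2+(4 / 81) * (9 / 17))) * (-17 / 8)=-578 / 16396875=-0.00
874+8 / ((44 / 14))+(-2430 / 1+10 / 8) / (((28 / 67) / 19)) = -109544.84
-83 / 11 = -7.55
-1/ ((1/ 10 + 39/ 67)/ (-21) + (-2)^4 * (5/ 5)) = -14070/ 224663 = -0.06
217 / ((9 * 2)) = 217 / 18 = 12.06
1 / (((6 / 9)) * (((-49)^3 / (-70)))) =15 / 16807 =0.00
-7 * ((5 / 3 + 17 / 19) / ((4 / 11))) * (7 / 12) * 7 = -275429 / 1368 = -201.34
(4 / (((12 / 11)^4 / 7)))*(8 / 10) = 102487 / 6480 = 15.82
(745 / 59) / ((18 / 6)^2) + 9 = 5524 / 531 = 10.40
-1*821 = -821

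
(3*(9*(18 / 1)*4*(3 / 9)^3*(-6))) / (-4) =108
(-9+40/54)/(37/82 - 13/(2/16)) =0.08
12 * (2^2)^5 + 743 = 13031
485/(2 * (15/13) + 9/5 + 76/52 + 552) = 31525/36242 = 0.87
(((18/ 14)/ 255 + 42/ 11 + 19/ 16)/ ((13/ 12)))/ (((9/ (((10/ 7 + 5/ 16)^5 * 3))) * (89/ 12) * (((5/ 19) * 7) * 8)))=25947448126894125/ 114976158323310592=0.23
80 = 80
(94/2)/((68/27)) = 1269/68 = 18.66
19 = 19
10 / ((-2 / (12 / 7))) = -60 / 7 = -8.57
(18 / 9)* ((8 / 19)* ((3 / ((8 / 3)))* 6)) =5.68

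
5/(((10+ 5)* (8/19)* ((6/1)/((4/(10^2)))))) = 19/3600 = 0.01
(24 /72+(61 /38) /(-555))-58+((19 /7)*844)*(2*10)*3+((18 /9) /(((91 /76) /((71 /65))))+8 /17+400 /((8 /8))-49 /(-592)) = 155853306444041 /1131042640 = 137796.14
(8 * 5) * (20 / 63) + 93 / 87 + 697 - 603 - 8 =182275 / 1827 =99.77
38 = 38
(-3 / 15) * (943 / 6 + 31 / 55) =-52051 / 1650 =-31.55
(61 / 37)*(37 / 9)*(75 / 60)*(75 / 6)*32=30500 / 9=3388.89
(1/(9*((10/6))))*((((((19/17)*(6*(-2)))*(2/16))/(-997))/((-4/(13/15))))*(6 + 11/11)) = -0.00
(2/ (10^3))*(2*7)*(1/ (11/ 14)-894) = -6874/ 275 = -25.00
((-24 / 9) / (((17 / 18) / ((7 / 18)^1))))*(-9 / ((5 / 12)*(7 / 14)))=4032 / 85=47.44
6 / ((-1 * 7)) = -0.86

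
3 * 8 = 24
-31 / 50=-0.62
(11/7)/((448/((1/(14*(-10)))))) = -0.00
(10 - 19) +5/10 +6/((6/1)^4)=-1835/216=-8.50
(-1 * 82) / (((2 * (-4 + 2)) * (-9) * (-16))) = 41 / 288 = 0.14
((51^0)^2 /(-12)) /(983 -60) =-0.00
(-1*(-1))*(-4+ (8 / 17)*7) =-12 / 17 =-0.71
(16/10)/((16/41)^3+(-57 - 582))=-551368/220182115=-0.00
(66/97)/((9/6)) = 44/97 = 0.45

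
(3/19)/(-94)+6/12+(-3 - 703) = -705.50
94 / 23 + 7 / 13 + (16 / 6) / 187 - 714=-709.36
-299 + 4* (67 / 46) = -6743 / 23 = -293.17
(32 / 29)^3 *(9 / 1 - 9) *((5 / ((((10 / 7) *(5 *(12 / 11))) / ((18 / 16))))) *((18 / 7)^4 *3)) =0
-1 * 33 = -33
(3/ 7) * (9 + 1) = 30/ 7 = 4.29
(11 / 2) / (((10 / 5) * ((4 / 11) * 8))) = 121 / 128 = 0.95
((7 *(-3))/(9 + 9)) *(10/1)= -35/3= -11.67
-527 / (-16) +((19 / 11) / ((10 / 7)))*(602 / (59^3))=5953550843 / 180733520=32.94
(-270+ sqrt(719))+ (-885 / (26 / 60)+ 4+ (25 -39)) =-2295.49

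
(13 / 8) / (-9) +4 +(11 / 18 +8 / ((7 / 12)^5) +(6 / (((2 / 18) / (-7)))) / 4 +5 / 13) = 452390401 / 15731352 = 28.76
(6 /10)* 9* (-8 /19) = -216 /95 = -2.27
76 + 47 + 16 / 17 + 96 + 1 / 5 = 18712 / 85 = 220.14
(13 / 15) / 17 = 0.05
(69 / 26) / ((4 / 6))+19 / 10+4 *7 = 8809 / 260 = 33.88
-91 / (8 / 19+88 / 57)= -741 / 16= -46.31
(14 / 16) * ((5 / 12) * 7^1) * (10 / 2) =1225 / 96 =12.76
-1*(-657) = 657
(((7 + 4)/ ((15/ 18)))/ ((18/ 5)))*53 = 583/ 3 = 194.33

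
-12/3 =-4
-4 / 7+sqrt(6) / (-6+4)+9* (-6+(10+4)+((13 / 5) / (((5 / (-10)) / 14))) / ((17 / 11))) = -209752 / 595- sqrt(6) / 2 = -353.75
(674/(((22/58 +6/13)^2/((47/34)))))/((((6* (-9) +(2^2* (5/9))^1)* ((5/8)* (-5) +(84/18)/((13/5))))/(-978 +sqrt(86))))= -3091123962460872/165185325535 +3160658448324* sqrt(86)/165185325535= -18535.62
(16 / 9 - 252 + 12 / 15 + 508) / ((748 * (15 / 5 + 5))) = 2909 / 67320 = 0.04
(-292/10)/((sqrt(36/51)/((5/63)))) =-73*sqrt(51)/189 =-2.76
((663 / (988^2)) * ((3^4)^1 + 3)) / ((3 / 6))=1071 / 9386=0.11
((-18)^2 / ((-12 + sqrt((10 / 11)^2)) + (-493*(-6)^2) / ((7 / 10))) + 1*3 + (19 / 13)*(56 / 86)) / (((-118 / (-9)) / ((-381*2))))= -228.93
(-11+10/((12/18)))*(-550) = -2200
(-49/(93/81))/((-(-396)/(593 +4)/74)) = -3247083/682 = -4761.12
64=64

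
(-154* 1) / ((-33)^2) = -14 / 99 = -0.14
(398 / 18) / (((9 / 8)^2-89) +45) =-12736 / 24615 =-0.52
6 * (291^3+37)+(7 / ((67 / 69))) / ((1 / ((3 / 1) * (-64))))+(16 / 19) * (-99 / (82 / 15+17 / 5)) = 25032649629840 / 169309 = 147851854.48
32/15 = 2.13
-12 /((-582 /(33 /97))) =66 /9409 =0.01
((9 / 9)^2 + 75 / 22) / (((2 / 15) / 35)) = 50925 / 44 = 1157.39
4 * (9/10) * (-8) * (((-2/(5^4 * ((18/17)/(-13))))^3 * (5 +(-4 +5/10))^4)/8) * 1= -10793861/9765625000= -0.00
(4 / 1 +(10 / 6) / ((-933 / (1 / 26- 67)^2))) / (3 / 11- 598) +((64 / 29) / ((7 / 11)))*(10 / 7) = 87701226686579 / 17678256441300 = 4.96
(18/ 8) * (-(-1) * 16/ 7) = 36/ 7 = 5.14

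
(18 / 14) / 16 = 0.08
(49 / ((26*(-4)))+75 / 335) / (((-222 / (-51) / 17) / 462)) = -115025757 / 257816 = -446.15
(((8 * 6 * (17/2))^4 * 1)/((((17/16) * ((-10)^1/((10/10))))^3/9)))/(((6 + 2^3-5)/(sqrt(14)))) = -2887778304 * sqrt(14)/125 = -86440616.18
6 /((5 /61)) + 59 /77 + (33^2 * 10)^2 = 45657986977 /385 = 118592173.97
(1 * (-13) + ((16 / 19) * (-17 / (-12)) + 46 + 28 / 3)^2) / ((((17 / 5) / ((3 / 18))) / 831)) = 1591064455 / 12274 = 129628.85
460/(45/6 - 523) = -920/1031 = -0.89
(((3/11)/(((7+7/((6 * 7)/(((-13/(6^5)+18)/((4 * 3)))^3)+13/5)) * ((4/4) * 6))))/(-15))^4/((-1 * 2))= -2895783288346173069544436022041448070235811463859916620689003688401/213310942357538588512333796741998279744174473840198021652489129479603451801920000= -0.00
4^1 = 4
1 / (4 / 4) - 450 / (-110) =5.09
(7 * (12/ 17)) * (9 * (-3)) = -2268/ 17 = -133.41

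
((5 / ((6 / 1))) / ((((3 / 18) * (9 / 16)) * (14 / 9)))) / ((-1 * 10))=-0.57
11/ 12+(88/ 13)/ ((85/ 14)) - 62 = -795181/ 13260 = -59.97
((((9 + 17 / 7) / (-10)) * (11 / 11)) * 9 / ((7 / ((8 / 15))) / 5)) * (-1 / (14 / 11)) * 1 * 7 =1056 / 49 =21.55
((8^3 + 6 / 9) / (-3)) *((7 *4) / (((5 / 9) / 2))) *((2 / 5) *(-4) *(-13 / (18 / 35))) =-31350592 / 45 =-696679.82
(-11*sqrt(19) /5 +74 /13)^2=525431 /4225 - 1628*sqrt(19) /65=15.19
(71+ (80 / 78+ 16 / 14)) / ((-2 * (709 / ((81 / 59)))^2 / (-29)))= 1266874425 / 318469526102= 0.00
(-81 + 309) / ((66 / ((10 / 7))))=380 / 77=4.94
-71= -71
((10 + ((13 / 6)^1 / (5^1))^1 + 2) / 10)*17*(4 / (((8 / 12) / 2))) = 6341 / 25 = 253.64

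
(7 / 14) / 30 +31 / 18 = 1.74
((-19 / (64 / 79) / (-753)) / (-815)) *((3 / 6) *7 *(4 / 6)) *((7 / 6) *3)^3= -0.00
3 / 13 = 0.23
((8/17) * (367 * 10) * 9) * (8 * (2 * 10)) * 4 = 169113600/17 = 9947858.82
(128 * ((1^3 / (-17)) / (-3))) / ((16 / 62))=496 / 51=9.73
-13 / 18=-0.72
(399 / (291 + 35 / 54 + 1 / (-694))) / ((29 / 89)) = 332702559 / 79240702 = 4.20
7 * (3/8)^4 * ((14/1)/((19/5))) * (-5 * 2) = -99225/19456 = -5.10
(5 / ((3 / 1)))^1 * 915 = 1525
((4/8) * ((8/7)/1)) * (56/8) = 4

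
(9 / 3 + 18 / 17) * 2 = 138 / 17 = 8.12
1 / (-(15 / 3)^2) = -1 / 25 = -0.04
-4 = -4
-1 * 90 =-90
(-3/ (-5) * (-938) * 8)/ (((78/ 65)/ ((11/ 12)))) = -10318/ 3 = -3439.33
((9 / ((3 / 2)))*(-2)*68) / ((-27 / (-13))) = -3536 / 9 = -392.89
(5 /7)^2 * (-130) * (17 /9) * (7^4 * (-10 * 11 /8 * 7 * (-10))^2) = -5016026640625 /18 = -278668146701.39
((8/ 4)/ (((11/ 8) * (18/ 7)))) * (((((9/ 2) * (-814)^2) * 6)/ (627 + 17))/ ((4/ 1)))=90354/ 23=3928.43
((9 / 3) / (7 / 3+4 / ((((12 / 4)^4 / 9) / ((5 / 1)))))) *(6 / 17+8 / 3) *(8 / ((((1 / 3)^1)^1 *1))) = 33264 / 697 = 47.72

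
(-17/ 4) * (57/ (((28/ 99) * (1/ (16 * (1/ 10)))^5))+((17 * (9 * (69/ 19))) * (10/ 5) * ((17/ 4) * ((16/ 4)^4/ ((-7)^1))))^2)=-7008705435184920576/ 55278125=-126789854670.09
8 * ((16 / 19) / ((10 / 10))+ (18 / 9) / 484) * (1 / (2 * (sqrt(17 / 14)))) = 7782 * sqrt(238) / 39083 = 3.07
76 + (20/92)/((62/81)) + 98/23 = 114857/1426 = 80.54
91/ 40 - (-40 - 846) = 35531/ 40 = 888.28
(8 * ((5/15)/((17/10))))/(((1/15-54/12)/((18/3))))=-4800/2261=-2.12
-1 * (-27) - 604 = -577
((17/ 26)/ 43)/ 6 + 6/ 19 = 40571/ 127452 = 0.32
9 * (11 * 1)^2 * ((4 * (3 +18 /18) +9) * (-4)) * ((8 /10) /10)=-8712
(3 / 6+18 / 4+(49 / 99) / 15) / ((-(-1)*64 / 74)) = 5.82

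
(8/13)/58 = 4/377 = 0.01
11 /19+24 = 467 /19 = 24.58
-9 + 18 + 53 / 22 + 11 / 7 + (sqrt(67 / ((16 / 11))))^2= 72741 / 1232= 59.04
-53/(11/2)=-106/11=-9.64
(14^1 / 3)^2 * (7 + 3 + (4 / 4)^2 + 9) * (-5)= -19600 / 9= -2177.78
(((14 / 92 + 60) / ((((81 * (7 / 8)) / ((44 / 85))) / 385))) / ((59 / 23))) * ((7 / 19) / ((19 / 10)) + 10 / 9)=22713306880 / 263958507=86.05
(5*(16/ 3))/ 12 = 20/ 9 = 2.22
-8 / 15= -0.53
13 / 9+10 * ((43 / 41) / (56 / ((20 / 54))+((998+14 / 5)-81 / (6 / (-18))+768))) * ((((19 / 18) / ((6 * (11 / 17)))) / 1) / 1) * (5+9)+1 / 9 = 5922523 / 3762693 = 1.57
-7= -7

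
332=332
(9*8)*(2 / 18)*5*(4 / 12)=40 / 3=13.33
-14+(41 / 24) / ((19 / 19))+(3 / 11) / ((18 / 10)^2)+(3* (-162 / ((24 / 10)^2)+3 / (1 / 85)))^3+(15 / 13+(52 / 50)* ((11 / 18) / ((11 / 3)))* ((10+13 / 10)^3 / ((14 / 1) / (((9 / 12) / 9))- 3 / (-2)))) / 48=1947795951608603693 / 6177600000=315299784.97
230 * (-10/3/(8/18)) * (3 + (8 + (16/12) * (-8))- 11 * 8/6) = 24725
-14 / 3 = -4.67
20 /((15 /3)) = 4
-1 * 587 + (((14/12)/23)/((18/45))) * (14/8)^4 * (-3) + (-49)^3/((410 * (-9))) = -24276779231/43453440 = -558.68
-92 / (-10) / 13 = 46 / 65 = 0.71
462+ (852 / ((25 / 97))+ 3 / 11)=1036209 / 275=3768.03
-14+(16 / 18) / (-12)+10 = -110 / 27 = -4.07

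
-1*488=-488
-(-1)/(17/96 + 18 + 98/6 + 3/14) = 672/23335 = 0.03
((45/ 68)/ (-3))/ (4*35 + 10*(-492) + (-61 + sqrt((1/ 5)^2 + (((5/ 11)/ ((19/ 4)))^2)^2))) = 3276075*sqrt(1912029761)/ 76015862999158305952 + 3463789527375375/ 76015862999158305952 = 0.00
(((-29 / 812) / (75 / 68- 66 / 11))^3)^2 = 0.00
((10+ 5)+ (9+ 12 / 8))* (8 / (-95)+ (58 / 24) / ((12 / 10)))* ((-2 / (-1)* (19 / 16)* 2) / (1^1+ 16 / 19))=4263277 / 33600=126.88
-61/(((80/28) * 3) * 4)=-427/240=-1.78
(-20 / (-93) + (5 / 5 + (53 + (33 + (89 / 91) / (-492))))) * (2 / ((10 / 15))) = 121045805 / 462644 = 261.64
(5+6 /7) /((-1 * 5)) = -1.17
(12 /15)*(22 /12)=22 /15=1.47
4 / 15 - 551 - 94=-9671 / 15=-644.73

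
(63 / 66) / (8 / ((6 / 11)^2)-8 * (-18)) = 0.01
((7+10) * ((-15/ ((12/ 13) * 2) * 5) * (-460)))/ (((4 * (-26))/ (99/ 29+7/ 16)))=-87339625/ 7424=-11764.50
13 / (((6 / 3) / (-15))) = -97.50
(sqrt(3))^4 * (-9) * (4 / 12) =-27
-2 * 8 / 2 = -8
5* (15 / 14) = 75 / 14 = 5.36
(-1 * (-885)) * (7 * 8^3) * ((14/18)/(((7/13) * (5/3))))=2748928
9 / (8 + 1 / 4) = 12 / 11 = 1.09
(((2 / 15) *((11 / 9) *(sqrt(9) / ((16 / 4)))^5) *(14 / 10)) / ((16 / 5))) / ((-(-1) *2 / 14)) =4851 / 40960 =0.12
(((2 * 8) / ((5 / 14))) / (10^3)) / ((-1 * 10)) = -14 / 3125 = -0.00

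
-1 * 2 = -2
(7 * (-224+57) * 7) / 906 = -8183 / 906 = -9.03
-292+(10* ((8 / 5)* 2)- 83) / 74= -21659 / 74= -292.69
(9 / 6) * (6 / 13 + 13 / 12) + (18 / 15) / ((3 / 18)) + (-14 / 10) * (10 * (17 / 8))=-10521 / 520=-20.23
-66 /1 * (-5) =330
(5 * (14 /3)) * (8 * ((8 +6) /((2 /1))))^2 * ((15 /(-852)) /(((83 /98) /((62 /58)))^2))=-2532559433600 /1234047237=-2052.24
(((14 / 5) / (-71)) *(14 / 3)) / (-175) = 28 / 26625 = 0.00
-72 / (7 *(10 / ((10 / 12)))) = -6 / 7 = -0.86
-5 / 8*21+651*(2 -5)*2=-31353 / 8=-3919.12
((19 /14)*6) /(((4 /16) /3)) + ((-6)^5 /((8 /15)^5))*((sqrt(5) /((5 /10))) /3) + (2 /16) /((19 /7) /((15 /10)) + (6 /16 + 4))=710823 /7273-61509375*sqrt(5) /512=-268533.41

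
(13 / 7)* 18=234 / 7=33.43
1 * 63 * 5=315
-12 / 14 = -6 / 7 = -0.86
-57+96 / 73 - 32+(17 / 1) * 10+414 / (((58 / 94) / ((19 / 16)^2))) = 278693745 / 270976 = 1028.48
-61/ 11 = -5.55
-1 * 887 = -887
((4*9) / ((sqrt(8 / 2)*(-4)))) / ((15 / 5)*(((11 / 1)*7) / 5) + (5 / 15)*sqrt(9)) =-45 / 472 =-0.10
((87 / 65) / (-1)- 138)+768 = 40863 / 65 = 628.66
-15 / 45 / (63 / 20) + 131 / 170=21359 / 32130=0.66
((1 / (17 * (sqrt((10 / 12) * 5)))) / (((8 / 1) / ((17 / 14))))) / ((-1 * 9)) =-sqrt(6) / 5040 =-0.00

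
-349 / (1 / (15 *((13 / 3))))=-22685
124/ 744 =1/ 6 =0.17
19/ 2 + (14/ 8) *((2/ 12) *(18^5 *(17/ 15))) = 6246167/ 10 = 624616.70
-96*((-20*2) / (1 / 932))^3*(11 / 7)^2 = 601844525432832000 / 49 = 12282541335363918.37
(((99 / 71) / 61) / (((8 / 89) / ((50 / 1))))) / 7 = 220275 / 121268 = 1.82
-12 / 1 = -12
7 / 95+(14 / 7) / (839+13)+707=28615367 / 40470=707.08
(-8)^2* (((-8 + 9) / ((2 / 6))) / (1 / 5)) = 960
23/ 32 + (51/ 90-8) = -3223/ 480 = -6.71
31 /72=0.43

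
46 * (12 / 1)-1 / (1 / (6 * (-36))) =768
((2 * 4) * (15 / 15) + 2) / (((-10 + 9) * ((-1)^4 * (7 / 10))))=-100 / 7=-14.29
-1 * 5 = -5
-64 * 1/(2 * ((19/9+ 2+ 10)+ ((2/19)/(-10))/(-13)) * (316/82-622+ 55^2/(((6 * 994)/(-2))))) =21743074080/5936910802691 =0.00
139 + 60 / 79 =11041 / 79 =139.76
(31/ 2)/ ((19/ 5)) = 155/ 38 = 4.08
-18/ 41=-0.44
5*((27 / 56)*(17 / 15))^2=1.49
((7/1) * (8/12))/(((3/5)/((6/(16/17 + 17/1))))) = 476/183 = 2.60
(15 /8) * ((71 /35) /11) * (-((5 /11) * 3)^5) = -161746875 /99207416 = -1.63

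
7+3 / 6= 15 / 2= 7.50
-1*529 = -529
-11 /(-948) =11 /948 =0.01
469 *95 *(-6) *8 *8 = -17109120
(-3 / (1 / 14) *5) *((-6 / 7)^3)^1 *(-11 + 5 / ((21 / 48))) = 19440 / 343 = 56.68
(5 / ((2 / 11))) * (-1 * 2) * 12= -660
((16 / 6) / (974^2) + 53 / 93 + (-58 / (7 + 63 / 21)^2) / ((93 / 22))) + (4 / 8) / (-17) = 2520254417 / 6249403150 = 0.40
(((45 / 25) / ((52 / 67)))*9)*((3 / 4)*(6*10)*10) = 244215 / 26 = 9392.88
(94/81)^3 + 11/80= 1.70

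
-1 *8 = -8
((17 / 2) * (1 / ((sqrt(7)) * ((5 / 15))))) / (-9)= -17 * sqrt(7) / 42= -1.07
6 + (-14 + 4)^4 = 10006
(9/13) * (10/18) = 5/13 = 0.38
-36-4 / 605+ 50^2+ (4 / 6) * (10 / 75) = 13416928 / 5445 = 2464.08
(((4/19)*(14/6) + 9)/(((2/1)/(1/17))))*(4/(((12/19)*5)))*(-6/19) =-541/4845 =-0.11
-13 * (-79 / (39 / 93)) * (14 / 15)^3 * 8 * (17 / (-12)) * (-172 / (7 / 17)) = 95440155328 / 10125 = 9426188.18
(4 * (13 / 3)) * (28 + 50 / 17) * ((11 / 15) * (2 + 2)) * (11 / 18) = 6619184 / 6885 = 961.39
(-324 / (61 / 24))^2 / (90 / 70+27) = 23514624 / 40931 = 574.49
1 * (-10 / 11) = -10 / 11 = -0.91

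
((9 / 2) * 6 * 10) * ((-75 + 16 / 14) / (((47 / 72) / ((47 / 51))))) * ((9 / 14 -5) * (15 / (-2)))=-766349100 / 833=-919986.91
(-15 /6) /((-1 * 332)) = 5 /664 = 0.01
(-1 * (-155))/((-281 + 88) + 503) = 1/2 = 0.50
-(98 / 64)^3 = -3.59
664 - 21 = 643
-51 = -51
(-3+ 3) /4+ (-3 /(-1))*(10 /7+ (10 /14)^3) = 1845 /343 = 5.38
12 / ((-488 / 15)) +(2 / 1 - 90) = -10781 / 122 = -88.37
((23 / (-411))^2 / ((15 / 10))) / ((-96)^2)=529 / 2335163904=0.00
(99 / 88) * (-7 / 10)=-63 / 80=-0.79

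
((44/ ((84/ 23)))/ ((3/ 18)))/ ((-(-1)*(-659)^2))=506/ 3039967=0.00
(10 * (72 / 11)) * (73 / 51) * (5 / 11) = 87600 / 2057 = 42.59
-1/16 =-0.06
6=6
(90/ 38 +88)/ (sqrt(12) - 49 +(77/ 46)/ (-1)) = -61369014/ 34251737 - 7266344 * sqrt(3)/ 102755211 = -1.91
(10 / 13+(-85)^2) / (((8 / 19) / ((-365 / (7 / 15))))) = -9771588375 / 728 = -13422511.50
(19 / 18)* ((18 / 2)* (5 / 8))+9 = 239 / 16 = 14.94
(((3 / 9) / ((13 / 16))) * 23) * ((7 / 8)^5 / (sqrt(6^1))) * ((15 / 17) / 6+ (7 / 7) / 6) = 386561 * sqrt(6) / 1527552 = 0.62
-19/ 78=-0.24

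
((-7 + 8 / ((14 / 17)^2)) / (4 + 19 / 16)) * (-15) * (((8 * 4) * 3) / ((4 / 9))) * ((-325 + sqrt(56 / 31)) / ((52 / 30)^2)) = 17131500000 / 52871 - 1370520000 * sqrt(434) / 21307013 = 322684.50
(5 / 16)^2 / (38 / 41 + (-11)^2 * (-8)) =-41 / 406016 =-0.00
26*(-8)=-208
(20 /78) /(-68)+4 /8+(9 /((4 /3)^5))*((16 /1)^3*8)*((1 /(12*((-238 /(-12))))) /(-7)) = -1348567 /32487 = -41.51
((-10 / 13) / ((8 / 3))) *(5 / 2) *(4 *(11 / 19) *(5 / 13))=-4125 / 6422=-0.64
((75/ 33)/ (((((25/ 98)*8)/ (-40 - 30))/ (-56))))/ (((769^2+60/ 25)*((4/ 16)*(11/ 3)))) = 2881200/ 357774857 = 0.01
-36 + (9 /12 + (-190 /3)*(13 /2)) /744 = -326339 /8928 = -36.55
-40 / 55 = -8 / 11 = -0.73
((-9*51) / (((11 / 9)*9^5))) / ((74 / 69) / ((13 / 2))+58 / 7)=-35581 / 47278242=-0.00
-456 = -456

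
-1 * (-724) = 724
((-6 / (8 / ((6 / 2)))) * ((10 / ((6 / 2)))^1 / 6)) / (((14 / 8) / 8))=-40 / 7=-5.71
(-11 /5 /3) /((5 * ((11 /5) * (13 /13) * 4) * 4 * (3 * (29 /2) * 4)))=-1 /41760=-0.00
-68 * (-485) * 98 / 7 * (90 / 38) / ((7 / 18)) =53427600 / 19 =2811978.95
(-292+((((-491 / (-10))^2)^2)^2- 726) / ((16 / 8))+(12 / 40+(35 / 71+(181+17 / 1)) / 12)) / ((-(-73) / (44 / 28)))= 7914513524510373443999303 / 21768600000000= 363574760182.57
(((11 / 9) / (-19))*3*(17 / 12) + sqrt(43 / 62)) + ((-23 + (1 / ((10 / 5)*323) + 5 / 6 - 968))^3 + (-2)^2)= -3533085845809826329 / 3639412836 + sqrt(2666) / 62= -970784574.87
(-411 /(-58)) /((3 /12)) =822 /29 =28.34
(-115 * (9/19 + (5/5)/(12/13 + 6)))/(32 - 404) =0.19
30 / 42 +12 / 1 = 89 / 7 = 12.71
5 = 5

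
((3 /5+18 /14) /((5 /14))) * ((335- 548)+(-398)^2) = 20881212 /25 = 835248.48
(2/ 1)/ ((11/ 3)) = 0.55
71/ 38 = 1.87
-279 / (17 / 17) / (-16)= 279 / 16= 17.44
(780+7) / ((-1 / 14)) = -11018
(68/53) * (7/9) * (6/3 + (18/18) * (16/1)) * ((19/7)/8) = 323/53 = 6.09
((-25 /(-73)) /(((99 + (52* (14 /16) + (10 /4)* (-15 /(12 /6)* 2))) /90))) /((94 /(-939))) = -1056375 /367117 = -2.88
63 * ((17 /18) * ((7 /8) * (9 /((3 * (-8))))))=-2499 /128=-19.52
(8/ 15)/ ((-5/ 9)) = -0.96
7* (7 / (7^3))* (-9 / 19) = -9 / 133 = -0.07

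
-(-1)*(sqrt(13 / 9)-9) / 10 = -9 / 10 + sqrt(13) / 30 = -0.78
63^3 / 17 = 250047 / 17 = 14708.65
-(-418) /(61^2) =418 /3721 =0.11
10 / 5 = 2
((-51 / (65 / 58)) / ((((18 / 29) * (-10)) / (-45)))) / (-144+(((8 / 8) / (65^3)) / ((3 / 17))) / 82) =2.29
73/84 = 0.87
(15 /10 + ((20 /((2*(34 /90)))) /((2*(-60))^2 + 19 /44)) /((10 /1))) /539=32318529 /11611701794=0.00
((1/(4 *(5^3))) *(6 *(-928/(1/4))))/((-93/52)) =96512/3875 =24.91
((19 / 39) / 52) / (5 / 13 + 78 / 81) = 171 / 24596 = 0.01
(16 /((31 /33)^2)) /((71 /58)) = 1010592 /68231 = 14.81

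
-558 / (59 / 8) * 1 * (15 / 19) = -66960 / 1121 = -59.73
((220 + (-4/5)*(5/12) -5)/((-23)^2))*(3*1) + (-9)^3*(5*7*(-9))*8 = 42252868/23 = 1837081.22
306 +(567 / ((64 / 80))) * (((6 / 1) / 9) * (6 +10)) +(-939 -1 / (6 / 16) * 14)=20669 / 3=6889.67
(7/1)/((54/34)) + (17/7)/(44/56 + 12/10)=21131/3753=5.63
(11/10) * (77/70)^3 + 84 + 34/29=25124589/290000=86.64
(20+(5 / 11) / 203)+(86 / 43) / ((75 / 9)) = 1130023 / 55825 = 20.24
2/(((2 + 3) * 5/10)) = 4/5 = 0.80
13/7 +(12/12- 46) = -302/7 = -43.14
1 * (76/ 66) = 38/ 33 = 1.15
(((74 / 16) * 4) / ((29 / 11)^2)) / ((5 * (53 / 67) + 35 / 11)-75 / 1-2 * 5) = -3299549 / 96521570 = -0.03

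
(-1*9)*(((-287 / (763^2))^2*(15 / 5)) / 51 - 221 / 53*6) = 1403256383178705 / 6231991649989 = 225.17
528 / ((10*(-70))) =-132 / 175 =-0.75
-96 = -96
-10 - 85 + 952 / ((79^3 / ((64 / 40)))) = -234185909 / 2465195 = -95.00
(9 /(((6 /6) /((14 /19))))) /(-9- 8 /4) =-126 /209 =-0.60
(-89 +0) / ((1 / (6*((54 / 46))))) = -14418 / 23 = -626.87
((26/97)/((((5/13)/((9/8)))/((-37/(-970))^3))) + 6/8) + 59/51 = 172193380748863/90299866620000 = 1.91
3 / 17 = 0.18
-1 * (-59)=59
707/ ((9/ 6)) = 1414/ 3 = 471.33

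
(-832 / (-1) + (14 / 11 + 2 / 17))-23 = 151543 / 187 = 810.39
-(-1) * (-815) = -815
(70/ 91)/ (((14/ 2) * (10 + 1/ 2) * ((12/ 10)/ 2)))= 100/ 5733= 0.02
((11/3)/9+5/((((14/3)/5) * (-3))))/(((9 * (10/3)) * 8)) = -0.01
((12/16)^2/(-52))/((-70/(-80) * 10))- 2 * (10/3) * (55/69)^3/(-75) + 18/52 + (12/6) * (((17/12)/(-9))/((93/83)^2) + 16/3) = 24834817235659/2298275244720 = 10.81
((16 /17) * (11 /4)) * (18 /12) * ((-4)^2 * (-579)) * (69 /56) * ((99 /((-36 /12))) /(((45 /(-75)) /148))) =-42926550480 /119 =-360727314.96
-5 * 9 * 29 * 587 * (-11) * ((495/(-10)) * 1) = -417106057.50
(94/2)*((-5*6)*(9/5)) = -2538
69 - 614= -545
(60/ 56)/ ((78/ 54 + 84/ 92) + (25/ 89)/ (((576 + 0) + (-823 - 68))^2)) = 3481947/ 7661414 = 0.45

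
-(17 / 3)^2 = -289 / 9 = -32.11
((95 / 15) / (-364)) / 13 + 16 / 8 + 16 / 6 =66229 / 14196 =4.67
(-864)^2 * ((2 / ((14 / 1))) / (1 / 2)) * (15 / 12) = 1866240 / 7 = 266605.71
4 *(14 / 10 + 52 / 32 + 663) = 26641 / 10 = 2664.10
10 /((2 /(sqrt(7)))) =5 * sqrt(7) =13.23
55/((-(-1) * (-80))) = -11/16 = -0.69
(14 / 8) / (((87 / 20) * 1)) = 35 / 87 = 0.40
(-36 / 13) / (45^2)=-4 / 2925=-0.00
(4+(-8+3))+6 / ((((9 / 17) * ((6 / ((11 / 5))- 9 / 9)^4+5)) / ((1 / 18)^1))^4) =-196964695241070557669435726975 / 196964699078837945604846185856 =-1.00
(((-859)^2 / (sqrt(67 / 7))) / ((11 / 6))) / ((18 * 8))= 737881 * sqrt(469) / 17688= 903.43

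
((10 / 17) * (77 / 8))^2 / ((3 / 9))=444675 / 4624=96.17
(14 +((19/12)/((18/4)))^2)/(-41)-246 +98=-17735473/119556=-148.34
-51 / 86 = -0.59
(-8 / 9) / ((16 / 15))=-5 / 6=-0.83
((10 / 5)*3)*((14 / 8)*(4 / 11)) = 42 / 11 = 3.82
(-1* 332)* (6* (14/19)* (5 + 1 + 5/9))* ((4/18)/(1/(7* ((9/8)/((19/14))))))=-13437368/1083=-12407.54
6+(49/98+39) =45.50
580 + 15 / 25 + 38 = 3093 / 5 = 618.60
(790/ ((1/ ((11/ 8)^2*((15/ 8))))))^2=513981455625/ 65536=7842734.61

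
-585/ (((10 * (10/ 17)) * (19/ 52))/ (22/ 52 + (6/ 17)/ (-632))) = -115.00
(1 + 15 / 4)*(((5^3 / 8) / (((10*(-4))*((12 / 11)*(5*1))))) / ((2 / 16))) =-1045 / 384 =-2.72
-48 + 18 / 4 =-87 / 2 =-43.50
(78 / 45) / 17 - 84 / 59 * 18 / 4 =-94856 / 15045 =-6.30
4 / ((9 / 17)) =68 / 9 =7.56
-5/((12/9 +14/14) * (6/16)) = -40/7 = -5.71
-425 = -425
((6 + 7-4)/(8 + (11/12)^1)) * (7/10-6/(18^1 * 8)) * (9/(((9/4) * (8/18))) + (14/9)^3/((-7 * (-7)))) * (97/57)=50706071/4940190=10.26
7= 7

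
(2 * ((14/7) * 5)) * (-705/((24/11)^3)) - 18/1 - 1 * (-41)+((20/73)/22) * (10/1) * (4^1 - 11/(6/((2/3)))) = -411411829/308352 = -1334.23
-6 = -6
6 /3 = 2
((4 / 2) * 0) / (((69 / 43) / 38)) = 0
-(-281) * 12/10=1686/5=337.20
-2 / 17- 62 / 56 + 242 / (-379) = -1.86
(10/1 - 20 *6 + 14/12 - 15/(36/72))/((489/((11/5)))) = -9163/14670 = -0.62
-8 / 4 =-2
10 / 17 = 0.59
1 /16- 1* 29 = -463 /16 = -28.94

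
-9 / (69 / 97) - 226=-5489 / 23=-238.65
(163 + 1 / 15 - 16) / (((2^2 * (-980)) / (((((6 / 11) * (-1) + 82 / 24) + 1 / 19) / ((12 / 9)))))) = -8088299 / 98313600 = -0.08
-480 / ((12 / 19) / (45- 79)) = 25840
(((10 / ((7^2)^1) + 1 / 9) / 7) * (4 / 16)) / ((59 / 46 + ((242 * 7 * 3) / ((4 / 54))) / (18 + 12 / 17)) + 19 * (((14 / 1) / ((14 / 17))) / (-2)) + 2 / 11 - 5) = 1863851 / 579946324230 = 0.00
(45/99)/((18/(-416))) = -1040/99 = -10.51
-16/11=-1.45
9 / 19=0.47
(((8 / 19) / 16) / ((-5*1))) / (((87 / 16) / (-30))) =16 / 551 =0.03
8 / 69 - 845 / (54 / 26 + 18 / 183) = -44659 / 115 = -388.34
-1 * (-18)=18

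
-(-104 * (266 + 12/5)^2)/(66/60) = 34054592/5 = 6810918.40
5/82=0.06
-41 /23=-1.78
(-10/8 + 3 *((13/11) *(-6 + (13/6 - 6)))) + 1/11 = -1585/44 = -36.02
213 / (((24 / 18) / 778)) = 248571 / 2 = 124285.50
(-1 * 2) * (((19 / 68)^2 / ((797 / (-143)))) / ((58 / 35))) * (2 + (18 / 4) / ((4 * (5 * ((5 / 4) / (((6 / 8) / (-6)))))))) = 285836551 / 8549960960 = 0.03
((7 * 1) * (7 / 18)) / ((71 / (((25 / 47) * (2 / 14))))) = 175 / 60066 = 0.00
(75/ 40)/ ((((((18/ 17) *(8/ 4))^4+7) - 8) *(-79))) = -0.00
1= 1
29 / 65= 0.45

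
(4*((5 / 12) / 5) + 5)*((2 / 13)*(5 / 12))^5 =3125 / 541345194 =0.00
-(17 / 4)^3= -4913 / 64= -76.77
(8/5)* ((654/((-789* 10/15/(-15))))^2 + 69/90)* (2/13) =5786893096/67439775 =85.81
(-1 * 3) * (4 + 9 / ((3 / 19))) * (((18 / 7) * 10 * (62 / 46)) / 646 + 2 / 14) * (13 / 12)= -8103667 / 208012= -38.96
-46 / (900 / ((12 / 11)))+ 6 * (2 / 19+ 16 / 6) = 259826 / 15675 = 16.58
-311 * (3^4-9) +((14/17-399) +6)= -387331/17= -22784.18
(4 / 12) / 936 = 1 / 2808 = 0.00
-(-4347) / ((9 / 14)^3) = 441784 / 27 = 16362.37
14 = 14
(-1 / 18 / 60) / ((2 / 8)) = -1 / 270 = -0.00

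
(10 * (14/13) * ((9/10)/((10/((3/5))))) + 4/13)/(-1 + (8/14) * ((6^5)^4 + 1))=2023/4753005972081867825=0.00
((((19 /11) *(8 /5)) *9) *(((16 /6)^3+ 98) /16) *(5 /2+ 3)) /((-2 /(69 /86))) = -401.18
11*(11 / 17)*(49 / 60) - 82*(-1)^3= 89569 / 1020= 87.81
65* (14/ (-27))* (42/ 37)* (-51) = 216580/ 111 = 1951.17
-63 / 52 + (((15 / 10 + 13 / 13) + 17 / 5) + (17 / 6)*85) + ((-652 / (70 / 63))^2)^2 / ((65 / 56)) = 49797749030970467 / 487500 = 102149228781.48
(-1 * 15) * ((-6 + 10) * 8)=-480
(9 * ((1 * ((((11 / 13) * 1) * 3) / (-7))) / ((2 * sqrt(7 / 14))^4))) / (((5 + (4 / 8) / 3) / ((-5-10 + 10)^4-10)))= -547965 / 5642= -97.12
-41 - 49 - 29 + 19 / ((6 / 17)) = -391 / 6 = -65.17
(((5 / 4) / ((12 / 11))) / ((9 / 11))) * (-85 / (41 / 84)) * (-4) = 359975 / 369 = 975.54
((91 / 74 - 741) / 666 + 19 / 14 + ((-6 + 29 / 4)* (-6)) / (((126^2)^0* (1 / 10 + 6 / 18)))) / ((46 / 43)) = -3290245577 / 206302824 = -15.95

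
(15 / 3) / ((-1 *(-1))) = 5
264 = 264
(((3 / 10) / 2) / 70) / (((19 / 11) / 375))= 495 / 1064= 0.47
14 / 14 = 1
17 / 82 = 0.21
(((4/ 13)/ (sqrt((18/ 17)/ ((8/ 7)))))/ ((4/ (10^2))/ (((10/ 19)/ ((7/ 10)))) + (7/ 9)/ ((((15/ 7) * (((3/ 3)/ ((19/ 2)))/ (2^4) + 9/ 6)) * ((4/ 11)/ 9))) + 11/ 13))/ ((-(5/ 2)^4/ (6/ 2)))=-351744 * sqrt(119)/ 1072493261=-0.00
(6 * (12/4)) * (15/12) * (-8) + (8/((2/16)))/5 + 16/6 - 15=-2693/15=-179.53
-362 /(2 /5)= -905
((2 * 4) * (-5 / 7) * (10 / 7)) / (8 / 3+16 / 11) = -1650 / 833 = -1.98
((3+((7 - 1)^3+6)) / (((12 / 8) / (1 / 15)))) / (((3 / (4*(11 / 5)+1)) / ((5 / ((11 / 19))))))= 9310 / 33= 282.12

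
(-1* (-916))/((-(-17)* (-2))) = -458/17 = -26.94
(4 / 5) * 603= 2412 / 5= 482.40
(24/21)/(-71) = -8/497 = -0.02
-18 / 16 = -9 / 8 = -1.12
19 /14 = 1.36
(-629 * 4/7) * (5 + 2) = -2516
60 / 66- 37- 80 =-1277 / 11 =-116.09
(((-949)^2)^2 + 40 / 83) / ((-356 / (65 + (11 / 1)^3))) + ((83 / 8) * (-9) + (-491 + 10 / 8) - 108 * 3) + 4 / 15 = -2819354036426674741 / 886440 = -3180535666741.88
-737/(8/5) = -3685/8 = -460.62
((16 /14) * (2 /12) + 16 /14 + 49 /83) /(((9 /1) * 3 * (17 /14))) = 6706 /114291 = 0.06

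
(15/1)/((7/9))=135/7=19.29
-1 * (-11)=11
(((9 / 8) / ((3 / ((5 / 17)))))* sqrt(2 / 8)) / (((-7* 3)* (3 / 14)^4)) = -1715 / 1377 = -1.25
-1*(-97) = 97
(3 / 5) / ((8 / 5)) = 3 / 8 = 0.38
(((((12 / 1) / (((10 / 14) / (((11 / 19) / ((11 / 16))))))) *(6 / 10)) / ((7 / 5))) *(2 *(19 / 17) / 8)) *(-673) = -96912 / 85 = -1140.14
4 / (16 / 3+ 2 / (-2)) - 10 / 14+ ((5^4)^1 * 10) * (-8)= -4549981 / 91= -49999.79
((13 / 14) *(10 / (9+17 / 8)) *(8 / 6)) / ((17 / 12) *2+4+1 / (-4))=8320 / 49217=0.17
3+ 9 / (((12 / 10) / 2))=18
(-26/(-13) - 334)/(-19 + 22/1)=-110.67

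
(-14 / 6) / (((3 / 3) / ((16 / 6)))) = -56 / 9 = -6.22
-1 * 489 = -489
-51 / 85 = -0.60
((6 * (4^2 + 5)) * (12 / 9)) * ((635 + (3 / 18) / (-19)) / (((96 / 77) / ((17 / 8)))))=663300407 / 3648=181825.77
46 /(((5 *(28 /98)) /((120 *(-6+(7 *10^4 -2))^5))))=6490514662528345507303784448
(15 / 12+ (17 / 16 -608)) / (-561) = 881 / 816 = 1.08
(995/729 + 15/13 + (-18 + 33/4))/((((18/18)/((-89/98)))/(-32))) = -97587788/464373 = -210.15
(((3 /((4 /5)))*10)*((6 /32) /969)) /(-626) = -75 /6470336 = -0.00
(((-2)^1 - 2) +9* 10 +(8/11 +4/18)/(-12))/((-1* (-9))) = 51037/5346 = 9.55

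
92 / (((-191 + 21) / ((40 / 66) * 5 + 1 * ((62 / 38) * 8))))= -463864 / 53295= -8.70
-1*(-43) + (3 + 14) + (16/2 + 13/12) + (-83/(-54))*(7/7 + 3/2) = 1969/27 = 72.93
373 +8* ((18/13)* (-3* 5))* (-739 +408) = 719809/13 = 55369.92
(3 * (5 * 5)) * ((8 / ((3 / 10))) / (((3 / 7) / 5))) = 70000 / 3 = 23333.33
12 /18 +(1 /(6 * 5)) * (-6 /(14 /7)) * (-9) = 47 /30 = 1.57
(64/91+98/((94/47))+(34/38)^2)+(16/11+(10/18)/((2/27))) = 42971891/722722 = 59.46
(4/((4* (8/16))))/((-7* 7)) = -2/49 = -0.04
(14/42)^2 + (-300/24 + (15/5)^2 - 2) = -97/18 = -5.39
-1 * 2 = -2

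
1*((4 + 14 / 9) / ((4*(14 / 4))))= 25 / 63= 0.40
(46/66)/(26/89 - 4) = -2047/10890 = -0.19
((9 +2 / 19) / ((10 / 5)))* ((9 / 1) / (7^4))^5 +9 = 27288955073793519819 / 3032106119309256038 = 9.00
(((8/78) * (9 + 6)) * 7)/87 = 140/1131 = 0.12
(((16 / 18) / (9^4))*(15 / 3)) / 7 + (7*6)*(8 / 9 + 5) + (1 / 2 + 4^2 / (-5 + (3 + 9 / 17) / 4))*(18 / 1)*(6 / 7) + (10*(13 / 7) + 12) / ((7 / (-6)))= 2443370288 / 14467005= 168.89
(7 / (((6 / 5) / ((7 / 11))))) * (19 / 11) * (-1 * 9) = -13965 / 242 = -57.71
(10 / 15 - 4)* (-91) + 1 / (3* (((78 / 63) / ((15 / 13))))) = 307895 / 1014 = 303.64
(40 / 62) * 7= 4.52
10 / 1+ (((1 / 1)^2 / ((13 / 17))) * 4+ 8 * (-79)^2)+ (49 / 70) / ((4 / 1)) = 25970571 / 520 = 49943.41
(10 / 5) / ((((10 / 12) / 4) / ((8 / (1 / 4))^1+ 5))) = 1776 / 5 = 355.20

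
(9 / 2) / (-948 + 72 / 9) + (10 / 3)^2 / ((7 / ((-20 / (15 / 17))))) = -12785701 / 355320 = -35.98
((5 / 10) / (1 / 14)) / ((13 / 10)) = 70 / 13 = 5.38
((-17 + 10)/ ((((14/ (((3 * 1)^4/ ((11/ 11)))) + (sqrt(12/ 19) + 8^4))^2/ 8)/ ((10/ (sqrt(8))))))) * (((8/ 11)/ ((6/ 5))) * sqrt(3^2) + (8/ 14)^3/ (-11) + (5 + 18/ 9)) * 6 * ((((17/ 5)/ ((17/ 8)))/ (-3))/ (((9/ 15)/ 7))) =-92708669024050725 * sqrt(114)/ 657932141491373138879104 + 163983276827603657595 * sqrt(2)/ 59812012862852103534464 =0.00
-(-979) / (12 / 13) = 12727 / 12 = 1060.58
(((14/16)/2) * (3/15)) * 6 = 21/40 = 0.52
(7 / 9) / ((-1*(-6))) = 7 / 54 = 0.13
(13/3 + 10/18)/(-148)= -11/333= -0.03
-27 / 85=-0.32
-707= -707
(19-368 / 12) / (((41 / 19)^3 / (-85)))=20405525 / 206763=98.69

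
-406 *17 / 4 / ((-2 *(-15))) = -3451 / 60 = -57.52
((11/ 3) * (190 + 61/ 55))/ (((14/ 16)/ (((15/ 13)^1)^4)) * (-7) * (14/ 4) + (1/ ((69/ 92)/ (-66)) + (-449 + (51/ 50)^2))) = -567594000/ 443923699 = -1.28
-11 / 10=-1.10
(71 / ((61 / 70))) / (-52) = -2485 / 1586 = -1.57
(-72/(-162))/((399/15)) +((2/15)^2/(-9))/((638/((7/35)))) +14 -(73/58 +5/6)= 5122556734/429573375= 11.92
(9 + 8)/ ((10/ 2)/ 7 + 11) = 119/ 82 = 1.45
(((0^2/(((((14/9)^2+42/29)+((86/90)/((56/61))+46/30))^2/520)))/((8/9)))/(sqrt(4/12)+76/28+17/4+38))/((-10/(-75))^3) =0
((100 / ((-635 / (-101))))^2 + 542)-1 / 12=153851687 / 193548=794.90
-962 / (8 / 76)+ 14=-9125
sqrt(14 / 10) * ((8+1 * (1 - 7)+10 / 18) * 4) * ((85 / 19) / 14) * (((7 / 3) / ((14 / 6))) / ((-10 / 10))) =-782 * sqrt(35) / 1197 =-3.86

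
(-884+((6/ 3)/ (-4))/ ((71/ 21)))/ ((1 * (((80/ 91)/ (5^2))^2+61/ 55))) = -285909598975/ 359049982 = -796.29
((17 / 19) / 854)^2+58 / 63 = 2181490945 / 2369547684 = 0.92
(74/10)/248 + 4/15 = 1103/3720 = 0.30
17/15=1.13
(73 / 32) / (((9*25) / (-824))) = -8.35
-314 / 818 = -157 / 409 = -0.38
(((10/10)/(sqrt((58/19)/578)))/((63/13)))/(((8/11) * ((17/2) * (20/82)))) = 5863 * sqrt(551)/73080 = 1.88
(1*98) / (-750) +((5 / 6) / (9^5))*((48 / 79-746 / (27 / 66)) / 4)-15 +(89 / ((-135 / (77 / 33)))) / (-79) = -476021997647 / 31487879250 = -15.12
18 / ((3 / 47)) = 282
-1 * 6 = -6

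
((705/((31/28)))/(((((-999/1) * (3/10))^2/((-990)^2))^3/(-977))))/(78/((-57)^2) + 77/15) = -20556717825559300000000000000/131162253734680820217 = -156727391.00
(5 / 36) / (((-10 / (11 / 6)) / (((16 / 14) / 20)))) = -11 / 7560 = -0.00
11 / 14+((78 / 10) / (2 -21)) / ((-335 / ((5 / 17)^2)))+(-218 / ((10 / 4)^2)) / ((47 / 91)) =-403951368141 / 6051905650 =-66.75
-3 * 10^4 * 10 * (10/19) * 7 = -21000000/19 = -1105263.16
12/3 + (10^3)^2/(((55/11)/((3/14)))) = 300028/7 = 42861.14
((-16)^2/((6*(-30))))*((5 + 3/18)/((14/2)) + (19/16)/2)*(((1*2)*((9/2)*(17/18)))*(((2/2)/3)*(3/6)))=-3043/1134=-2.68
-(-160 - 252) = 412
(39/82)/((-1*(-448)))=39/36736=0.00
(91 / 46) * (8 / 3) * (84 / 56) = 182 / 23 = 7.91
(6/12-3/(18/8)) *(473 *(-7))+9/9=16561/6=2760.17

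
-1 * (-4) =4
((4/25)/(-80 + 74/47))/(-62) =47/1428325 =0.00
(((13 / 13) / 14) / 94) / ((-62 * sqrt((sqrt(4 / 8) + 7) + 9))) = -sqrt(2) / (81592 * sqrt(sqrt(2) + 32)) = -0.00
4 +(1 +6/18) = 16/3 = 5.33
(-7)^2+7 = 56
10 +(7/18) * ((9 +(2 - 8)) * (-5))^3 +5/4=-5205/4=-1301.25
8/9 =0.89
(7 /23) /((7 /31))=31 /23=1.35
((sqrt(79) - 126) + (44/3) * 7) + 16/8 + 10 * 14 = sqrt(79) + 356/3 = 127.55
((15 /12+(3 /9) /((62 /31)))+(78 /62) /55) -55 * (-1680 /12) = 157571453 /20460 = 7701.44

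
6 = 6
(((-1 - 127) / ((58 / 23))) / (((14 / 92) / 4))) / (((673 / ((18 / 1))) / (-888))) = 4329234432 / 136619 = 31688.38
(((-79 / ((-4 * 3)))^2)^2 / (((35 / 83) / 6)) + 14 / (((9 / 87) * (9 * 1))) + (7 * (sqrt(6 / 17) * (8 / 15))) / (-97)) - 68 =1075483441 / 40320 - 56 * sqrt(102) / 24735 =26673.67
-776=-776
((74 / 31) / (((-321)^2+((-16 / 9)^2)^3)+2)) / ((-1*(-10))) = 19663317 / 8490598087745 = 0.00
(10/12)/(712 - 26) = 5/4116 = 0.00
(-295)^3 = -25672375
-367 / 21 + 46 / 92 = -713 / 42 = -16.98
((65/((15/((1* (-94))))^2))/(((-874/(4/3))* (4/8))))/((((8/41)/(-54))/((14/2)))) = 32967116/2185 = 15087.92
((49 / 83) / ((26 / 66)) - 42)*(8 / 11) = -349608 / 11869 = -29.46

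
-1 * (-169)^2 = -28561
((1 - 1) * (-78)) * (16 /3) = 0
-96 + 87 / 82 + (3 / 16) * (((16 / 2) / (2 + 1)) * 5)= -3790 / 41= -92.44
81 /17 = 4.76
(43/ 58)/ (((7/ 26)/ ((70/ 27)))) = 7.14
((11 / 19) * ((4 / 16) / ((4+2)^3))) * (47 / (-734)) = -517 / 12049344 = -0.00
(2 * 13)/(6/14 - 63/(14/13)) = -364/813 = -0.45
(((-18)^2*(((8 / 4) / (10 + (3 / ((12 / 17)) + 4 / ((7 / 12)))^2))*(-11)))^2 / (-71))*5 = -156148390379520 / 776243193191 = -201.16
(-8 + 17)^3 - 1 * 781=-52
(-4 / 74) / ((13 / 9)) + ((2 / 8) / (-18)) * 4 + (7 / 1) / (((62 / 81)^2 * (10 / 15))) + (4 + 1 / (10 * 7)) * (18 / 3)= 48823763251 / 1164847320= 41.91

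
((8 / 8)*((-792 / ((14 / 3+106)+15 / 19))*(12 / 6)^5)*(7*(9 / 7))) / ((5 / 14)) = -182020608 / 31765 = -5730.23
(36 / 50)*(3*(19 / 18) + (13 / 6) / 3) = 14 / 5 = 2.80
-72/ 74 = -36/ 37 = -0.97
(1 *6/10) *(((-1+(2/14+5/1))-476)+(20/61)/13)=-7857417/27755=-283.10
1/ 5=0.20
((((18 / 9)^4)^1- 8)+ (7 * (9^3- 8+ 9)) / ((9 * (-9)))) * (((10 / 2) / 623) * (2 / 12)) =-11155 / 151389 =-0.07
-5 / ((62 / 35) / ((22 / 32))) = -1925 / 992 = -1.94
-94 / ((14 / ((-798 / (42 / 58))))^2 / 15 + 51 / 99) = -182.47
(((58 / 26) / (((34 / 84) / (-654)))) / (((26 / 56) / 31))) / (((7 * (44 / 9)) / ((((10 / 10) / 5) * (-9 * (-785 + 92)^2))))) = 87326395276428 / 14365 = 6079108616.53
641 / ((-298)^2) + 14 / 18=627397 / 799236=0.78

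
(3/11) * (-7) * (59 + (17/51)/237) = -112.64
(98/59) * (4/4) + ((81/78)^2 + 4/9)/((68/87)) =1727471/478608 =3.61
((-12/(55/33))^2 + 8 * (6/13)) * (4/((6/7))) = 84224/325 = 259.15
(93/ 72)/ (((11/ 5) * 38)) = 155/ 10032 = 0.02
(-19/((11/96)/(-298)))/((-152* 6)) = -596/11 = -54.18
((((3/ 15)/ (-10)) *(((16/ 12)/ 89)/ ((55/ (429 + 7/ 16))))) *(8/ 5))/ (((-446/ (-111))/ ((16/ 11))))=-2033816/ 1500929375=-0.00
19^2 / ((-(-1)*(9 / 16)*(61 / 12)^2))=92416 / 3721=24.84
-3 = -3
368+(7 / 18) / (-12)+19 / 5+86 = 494389 / 1080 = 457.77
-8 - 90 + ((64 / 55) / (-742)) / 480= -29995351 / 306075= -98.00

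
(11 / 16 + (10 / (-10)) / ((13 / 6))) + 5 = 1087 / 208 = 5.23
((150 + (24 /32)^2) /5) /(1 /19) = 45771 /80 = 572.14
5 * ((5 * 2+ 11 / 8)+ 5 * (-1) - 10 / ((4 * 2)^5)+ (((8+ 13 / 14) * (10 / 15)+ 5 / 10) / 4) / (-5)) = 10411507 / 344064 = 30.26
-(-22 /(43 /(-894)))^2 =-386830224 /1849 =-209210.51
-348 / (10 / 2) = -348 / 5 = -69.60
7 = 7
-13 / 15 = -0.87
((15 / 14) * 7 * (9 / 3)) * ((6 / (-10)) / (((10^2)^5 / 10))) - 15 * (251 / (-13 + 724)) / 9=-2510000057591 / 4266000000000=-0.59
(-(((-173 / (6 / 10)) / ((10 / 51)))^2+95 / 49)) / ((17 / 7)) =-890388.55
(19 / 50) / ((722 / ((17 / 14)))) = 17 / 26600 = 0.00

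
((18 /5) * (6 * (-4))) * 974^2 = -409828032 /5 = -81965606.40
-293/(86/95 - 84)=27835/7894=3.53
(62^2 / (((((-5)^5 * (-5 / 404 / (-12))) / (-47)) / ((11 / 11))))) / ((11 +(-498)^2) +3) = 437939232 / 1937640625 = 0.23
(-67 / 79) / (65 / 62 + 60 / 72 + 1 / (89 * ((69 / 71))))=-4251619 / 9491218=-0.45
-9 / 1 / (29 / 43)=-387 / 29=-13.34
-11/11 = -1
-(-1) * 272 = 272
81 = 81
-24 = -24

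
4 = 4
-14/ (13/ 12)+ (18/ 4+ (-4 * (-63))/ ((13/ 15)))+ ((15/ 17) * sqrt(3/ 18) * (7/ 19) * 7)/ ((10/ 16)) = 196 * sqrt(6)/ 323+ 7341/ 26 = 283.83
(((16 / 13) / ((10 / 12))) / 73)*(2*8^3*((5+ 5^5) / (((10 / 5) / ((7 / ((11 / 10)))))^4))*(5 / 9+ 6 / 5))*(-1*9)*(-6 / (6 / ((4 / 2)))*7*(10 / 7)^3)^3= 4861526016000000000000 / 680821141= 7140680162868.21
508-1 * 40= 468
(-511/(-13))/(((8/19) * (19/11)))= 5621/104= 54.05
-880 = -880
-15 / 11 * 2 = -30 / 11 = -2.73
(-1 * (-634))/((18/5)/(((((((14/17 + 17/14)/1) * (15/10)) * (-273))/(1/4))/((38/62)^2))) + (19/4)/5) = 76829451400/115073899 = 667.65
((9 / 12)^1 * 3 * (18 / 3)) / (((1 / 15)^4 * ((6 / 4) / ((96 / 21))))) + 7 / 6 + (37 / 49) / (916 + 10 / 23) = 2082858.31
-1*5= -5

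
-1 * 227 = -227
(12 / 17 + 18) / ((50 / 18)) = 2862 / 425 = 6.73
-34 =-34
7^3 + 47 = 390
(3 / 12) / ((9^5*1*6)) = 1 / 1417176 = 0.00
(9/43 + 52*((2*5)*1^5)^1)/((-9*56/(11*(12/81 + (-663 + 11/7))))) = 15376472969/2048004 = 7508.03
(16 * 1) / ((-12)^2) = 1 / 9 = 0.11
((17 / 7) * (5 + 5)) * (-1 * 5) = -850 / 7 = -121.43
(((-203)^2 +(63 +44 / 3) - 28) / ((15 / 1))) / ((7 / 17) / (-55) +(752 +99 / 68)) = 92584448 / 25361073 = 3.65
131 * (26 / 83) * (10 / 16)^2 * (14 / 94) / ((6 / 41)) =16.31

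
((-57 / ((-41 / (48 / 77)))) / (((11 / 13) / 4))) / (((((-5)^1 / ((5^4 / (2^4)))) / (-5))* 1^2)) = 5557500 / 34727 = 160.03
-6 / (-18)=1 / 3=0.33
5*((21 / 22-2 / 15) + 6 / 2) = 1261 / 66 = 19.11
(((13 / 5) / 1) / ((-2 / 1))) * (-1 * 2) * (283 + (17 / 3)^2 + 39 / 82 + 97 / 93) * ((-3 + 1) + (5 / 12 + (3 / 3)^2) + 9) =1902236323 / 274536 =6928.91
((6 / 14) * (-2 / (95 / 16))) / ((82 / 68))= -3264 / 27265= -0.12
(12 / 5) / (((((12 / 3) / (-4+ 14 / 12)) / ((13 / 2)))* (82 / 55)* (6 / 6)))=-2431 / 328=-7.41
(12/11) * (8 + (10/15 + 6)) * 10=160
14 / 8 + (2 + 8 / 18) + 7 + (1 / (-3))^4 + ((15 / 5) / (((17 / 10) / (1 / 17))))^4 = 25329237708271 / 2260145410884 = 11.21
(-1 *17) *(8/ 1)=-136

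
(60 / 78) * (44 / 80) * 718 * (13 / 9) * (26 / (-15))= -102674 / 135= -760.55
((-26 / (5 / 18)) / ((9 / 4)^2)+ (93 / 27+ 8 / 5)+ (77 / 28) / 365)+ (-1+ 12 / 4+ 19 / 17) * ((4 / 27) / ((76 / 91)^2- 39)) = -2858672665933 / 212557015620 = -13.45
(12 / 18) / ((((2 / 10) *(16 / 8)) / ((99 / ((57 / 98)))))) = 5390 / 19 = 283.68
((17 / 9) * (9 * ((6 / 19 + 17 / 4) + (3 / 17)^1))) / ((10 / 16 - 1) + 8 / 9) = 110286 / 703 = 156.88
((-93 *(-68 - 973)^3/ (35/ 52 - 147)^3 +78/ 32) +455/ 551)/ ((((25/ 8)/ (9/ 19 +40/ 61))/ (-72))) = 875424167556128514051156/ 1004754027644025575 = 871282.07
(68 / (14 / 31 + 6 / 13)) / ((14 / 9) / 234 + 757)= 7214103 / 73335776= 0.10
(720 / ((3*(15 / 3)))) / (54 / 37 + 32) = 888 / 619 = 1.43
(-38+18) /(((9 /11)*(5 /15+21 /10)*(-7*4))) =550 /1533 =0.36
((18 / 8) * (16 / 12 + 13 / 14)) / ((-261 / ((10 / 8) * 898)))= -213275 / 9744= -21.89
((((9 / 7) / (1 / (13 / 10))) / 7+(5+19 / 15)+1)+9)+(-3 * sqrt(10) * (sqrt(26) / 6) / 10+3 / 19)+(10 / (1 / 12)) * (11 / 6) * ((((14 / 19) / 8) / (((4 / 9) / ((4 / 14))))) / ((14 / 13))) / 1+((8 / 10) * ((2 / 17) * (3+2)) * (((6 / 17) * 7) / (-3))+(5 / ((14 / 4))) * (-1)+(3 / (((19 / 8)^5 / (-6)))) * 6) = 24.71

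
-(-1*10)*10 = 100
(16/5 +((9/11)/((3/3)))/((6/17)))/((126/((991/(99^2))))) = 601537/135841860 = 0.00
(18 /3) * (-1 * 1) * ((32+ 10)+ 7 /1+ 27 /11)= -308.73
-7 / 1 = -7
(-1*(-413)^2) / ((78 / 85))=-14498365 / 78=-185876.47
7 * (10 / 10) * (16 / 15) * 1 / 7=16 / 15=1.07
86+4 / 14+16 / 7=620 / 7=88.57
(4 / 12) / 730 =1 / 2190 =0.00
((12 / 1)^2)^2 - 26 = 20710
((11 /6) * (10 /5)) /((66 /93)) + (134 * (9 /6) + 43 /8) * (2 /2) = 5077 /24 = 211.54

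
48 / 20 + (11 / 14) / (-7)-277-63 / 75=-675103 / 2450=-275.55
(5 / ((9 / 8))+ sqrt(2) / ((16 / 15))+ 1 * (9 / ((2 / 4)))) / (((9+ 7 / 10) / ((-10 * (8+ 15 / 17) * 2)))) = -6100400 / 14841 - 56625 * sqrt(2) / 3298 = -435.33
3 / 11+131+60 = 2104 / 11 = 191.27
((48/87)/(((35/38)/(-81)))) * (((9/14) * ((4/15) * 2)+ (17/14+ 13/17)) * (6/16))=-42.25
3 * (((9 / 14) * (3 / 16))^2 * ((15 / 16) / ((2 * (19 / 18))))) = 295245 / 15253504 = 0.02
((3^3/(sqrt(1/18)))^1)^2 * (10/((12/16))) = 174960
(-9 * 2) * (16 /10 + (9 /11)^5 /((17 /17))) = -28505754 /805255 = -35.40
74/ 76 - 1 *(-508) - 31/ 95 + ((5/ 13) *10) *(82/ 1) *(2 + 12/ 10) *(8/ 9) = 31249631/ 22230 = 1405.74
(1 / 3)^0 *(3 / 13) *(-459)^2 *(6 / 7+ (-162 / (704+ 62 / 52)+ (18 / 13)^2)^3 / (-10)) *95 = 247892095703620778211828486 / 142492054426423895375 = 1739690.66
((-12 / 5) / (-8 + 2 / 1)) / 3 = 0.13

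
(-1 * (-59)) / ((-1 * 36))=-59 / 36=-1.64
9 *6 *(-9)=-486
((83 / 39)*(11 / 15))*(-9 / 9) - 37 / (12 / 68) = -123568 / 585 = -211.23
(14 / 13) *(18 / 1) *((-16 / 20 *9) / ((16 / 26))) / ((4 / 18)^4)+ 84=-3716727 / 40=-92918.18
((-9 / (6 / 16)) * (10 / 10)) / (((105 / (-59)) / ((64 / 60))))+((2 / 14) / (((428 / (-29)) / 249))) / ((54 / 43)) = 16806011 / 1348200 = 12.47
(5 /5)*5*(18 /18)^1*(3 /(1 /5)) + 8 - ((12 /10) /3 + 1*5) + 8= 428 /5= 85.60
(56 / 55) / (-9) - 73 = -73.11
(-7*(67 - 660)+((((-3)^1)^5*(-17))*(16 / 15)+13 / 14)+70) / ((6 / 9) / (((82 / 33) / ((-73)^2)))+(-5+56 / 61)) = 52088327 / 8606500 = 6.05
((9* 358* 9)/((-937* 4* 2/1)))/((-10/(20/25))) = 0.31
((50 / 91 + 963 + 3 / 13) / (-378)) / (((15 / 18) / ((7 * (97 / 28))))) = -74.20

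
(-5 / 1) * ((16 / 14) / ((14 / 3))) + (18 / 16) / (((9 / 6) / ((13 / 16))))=-1929 / 3136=-0.62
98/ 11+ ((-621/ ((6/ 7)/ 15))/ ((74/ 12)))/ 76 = -14.28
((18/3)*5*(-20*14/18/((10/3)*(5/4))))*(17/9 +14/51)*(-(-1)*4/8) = -18536/153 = -121.15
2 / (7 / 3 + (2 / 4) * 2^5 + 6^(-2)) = 72 / 661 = 0.11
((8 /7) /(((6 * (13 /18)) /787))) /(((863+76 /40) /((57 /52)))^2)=14205350 /42608488377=0.00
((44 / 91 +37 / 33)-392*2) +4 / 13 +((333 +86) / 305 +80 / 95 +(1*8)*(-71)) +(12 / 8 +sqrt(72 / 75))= -46860157469 / 34804770 +2*sqrt(6) / 5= -1345.39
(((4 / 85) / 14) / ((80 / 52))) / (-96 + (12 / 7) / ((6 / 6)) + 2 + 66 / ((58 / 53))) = -377 / 5517350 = -0.00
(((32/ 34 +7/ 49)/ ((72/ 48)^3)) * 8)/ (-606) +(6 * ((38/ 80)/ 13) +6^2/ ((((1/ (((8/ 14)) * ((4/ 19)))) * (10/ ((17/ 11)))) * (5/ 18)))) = 231403107149/ 88170182100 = 2.62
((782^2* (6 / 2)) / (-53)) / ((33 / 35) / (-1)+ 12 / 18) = 192630060 / 1537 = 125328.60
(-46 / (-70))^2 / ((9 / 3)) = 529 / 3675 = 0.14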